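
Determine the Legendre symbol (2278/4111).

(2278/4111)
  = (1139/4111)    [4111 ≡ 7 mod 8 ⇒ (2/4111) = +1]
  = -(4111/1139)    [QR: both ≡ 3 mod 4, sign flips]
  = -(694/1139)    [4111 ≡ 694 mod 1139]
  = (347/1139)    [1139 ≡ 3 mod 8 ⇒ (2/1139) = -1]
  = -(1139/347)    [QR: both ≡ 3 mod 4, sign flips]
  = -(98/347)    [1139 ≡ 98 mod 347]
  = (49/347)    [347 ≡ 3 mod 8 ⇒ (2/347) = -1]
  = (347/49)    [QR: 49 ≡ 1 mod 4, sign kept]
  = (4/49)    [347 ≡ 4 mod 49]
  = (1/49)    [49 ≡ 1 mod 8 ⇒ (2/49)^2 = +1]
  = 1    [(1/49) = 1]

1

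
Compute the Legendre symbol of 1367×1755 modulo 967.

By multiplicativity, (1367·1755/967) = (1367/967)·(1755/967).
First factor (1367/967):
Reduce the numerator: 1367 ≡ 400 (mod 967), so (1367/967) = (400/967).
Factor out 2: 400 = 2^4·25. Since 967 ≡ 7 (mod 8), (2/967) = +1, and (2/967)^4 = +1. Now have (25/967).
25 ≡ 1 (mod 4), so quadratic reciprocity gives (25/967) = (967/25). Reduce: 967 ≡ 17 (mod 25). Now have (17/25).
17 ≡ 1 (mod 4), so quadratic reciprocity gives (17/25) = (25/17). Reduce: 25 ≡ 8 (mod 17). Now have (8/17).
Factor out 2: 8 = 2^3. Since 17 ≡ 1 (mod 8), (2/17) = +1, and (2/17)^3 = +1. Now have (1/17).
(1/17) = 1. Collecting the sign factors: 1.
Second factor (1755/967):
Reduce the numerator: 1755 ≡ 788 (mod 967), so (1755/967) = (788/967).
Factor out 2: 788 = 2^2·197. Since 967 ≡ 7 (mod 8), (2/967) = +1, and (2/967)^2 = +1. Now have (197/967).
197 ≡ 1 (mod 4), so quadratic reciprocity gives (197/967) = (967/197). Reduce: 967 ≡ 179 (mod 197). Now have (179/197).
197 ≡ 1 (mod 4), so quadratic reciprocity gives (179/197) = (197/179). Reduce: 197 ≡ 18 (mod 179). Now have (18/179).
Factor out 2: 18 = 2·9. Since 179 ≡ 3 (mod 8), (2/179) = -1. Now have -(9/179).
9 ≡ 1 (mod 4), so quadratic reciprocity gives (9/179) = (179/9). Reduce: 179 ≡ 8 (mod 9). Now have -(8/9).
Factor out 2: 8 = 2^3. Since 9 ≡ 1 (mod 8), (2/9) = +1, and (2/9)^3 = +1. Now have -(1/9).
(1/9) = 1. Collecting the sign factors: -1.
Product: (1)·(-1) = -1.

-1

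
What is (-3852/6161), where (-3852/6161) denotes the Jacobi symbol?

Reduce the numerator: -3852 ≡ 2309 (mod 6161), so (-3852/6161) = (2309/6161).
2309 ≡ 1 (mod 4), so quadratic reciprocity gives (2309/6161) = (6161/2309). Reduce: 6161 ≡ 1543 (mod 2309). Now have (1543/2309).
2309 ≡ 1 (mod 4), so quadratic reciprocity gives (1543/2309) = (2309/1543). Reduce: 2309 ≡ 766 (mod 1543). Now have (766/1543).
Factor out 2: 766 = 2·383. Since 1543 ≡ 7 (mod 8), (2/1543) = +1. Now have (383/1543).
Both 383 ≡ 3 and 1543 ≡ 3 (mod 4), so reciprocity gives (383/1543) = -(1543/383). Reduce: 1543 ≡ 11 (mod 383). Now have -(11/383).
Both 11 ≡ 3 and 383 ≡ 3 (mod 4), so reciprocity gives (11/383) = -(383/11). Reduce: 383 ≡ 9 (mod 11). Now have (9/11).
9 ≡ 1 (mod 4), so quadratic reciprocity gives (9/11) = (11/9). Reduce: 11 ≡ 2 (mod 9). Now have (2/9).
Factor out 2: 2 = 2. Since 9 ≡ 1 (mod 8), (2/9) = +1. Now have (1/9).
(1/9) = 1. Collecting the sign factors: 1.

1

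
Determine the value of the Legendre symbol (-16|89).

Reduce the numerator: -16 ≡ 73 (mod 89), so (-16|89) = (73|89).
73 ≡ 1 (mod 4), so quadratic reciprocity gives (73|89) = (89|73). Reduce: 89 ≡ 16 (mod 73). Now have (16|73).
Factor out 2: 16 = 2^4. Since 73 ≡ 1 (mod 8), (2|73) = +1, and (2|73)^4 = +1. Now have (1|73).
(1|73) = 1. Collecting the sign factors: 1.

1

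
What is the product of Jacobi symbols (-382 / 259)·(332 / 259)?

By multiplicativity, (-382·332 / 259) = (-382 / 259)·(332 / 259).
First factor (-382 / 259):
Pull out -1: (-382 / 259) = (-1 / 259)·(382 / 259). Since 259 ≡ 3 (mod 4), (-1 / 259) = -1. Now have -(382 / 259).
Reduce the numerator: 382 ≡ 123 (mod 259), so (382 / 259) = (123 / 259).
Both 123 ≡ 3 and 259 ≡ 3 (mod 4), so reciprocity gives (123 / 259) = -(259 / 123). Reduce: 259 ≡ 13 (mod 123). Now have (13 / 123).
13 ≡ 1 (mod 4), so quadratic reciprocity gives (13 / 123) = (123 / 13). Reduce: 123 ≡ 6 (mod 13). Now have (6 / 13).
Factor out 2: 6 = 2·3. Since 13 ≡ 5 (mod 8), (2 / 13) = -1. Now have -(3 / 13).
13 ≡ 1 (mod 4), so quadratic reciprocity gives (3 / 13) = (13 / 3). Reduce: 13 ≡ 1 (mod 3). Now have -(1 / 3).
(1 / 3) = 1. Collecting the sign factors: -1.
Second factor (332 / 259):
Reduce the numerator: 332 ≡ 73 (mod 259), so (332 / 259) = (73 / 259).
73 ≡ 1 (mod 4), so quadratic reciprocity gives (73 / 259) = (259 / 73). Reduce: 259 ≡ 40 (mod 73). Now have (40 / 73).
Factor out 2: 40 = 2^3·5. Since 73 ≡ 1 (mod 8), (2 / 73) = +1, and (2 / 73)^3 = +1. Now have (5 / 73).
5 ≡ 1 (mod 4), so quadratic reciprocity gives (5 / 73) = (73 / 5). Reduce: 73 ≡ 3 (mod 5). Now have (3 / 5).
5 ≡ 1 (mod 4), so quadratic reciprocity gives (3 / 5) = (5 / 3). Reduce: 5 ≡ 2 (mod 3). Now have (2 / 3).
Factor out 2: 2 = 2. Since 3 ≡ 3 (mod 8), (2 / 3) = -1. Now have -(1 / 3).
(1 / 3) = 1. Collecting the sign factors: -1.
Product: (-1)·(-1) = 1.

1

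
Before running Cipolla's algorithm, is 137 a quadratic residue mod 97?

(137/97)
  = (40/97)    [137 ≡ 40 mod 97]
  = (5/97)    [97 ≡ 1 mod 8 ⇒ (2/97)^3 = +1]
  = (97/5)    [QR: 5 ≡ 1 mod 4, sign kept]
  = (2/5)    [97 ≡ 2 mod 5]
  = -(1/5)    [5 ≡ 5 mod 8 ⇒ (2/5) = -1]
  = -1    [(1/5) = 1]
The Legendre symbol is -1, so x^2 ≡ 137 (mod 97) has no solution.

no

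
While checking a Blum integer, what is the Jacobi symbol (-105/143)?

(-105/143)
  = (38/143)    [-105 ≡ 38 mod 143]
  = (19/143)    [143 ≡ 7 mod 8 ⇒ (2/143) = +1]
  = -(143/19)    [QR: both ≡ 3 mod 4, sign flips]
  = -(10/19)    [143 ≡ 10 mod 19]
  = (5/19)    [19 ≡ 3 mod 8 ⇒ (2/19) = -1]
  = (19/5)    [QR: 5 ≡ 1 mod 4, sign kept]
  = (4/5)    [19 ≡ 4 mod 5]
  = (1/5)    [5 ≡ 5 mod 8 ⇒ (2/5)^2 = +1]
  = 1    [(1/5) = 1]

1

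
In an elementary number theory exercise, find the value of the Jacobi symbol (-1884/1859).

-1

Reduce the numerator: -1884 ≡ 1834 (mod 1859), so (-1884/1859) = (1834/1859).
Factor out 2: 1834 = 2·917. Since 1859 ≡ 3 (mod 8), (2/1859) = -1. Now have -(917/1859).
917 ≡ 1 (mod 4), so quadratic reciprocity gives (917/1859) = (1859/917). Reduce: 1859 ≡ 25 (mod 917). Now have -(25/917).
25 ≡ 1 (mod 4), so quadratic reciprocity gives (25/917) = (917/25). Reduce: 917 ≡ 17 (mod 25). Now have -(17/25).
17 ≡ 1 (mod 4), so quadratic reciprocity gives (17/25) = (25/17). Reduce: 25 ≡ 8 (mod 17). Now have -(8/17).
Factor out 2: 8 = 2^3. Since 17 ≡ 1 (mod 8), (2/17) = +1, and (2/17)^3 = +1. Now have -(1/17).
(1/17) = 1. Collecting the sign factors: -1.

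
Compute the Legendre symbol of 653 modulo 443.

(653/443)
  = (210/443)    [653 ≡ 210 mod 443]
  = -(105/443)    [443 ≡ 3 mod 8 ⇒ (2/443) = -1]
  = -(443/105)    [QR: 105 ≡ 1 mod 4, sign kept]
  = -(23/105)    [443 ≡ 23 mod 105]
  = -(105/23)    [QR: 105 ≡ 1 mod 4, sign kept]
  = -(13/23)    [105 ≡ 13 mod 23]
  = -(23/13)    [QR: 13 ≡ 1 mod 4, sign kept]
  = -(10/13)    [23 ≡ 10 mod 13]
  = (5/13)    [13 ≡ 5 mod 8 ⇒ (2/13) = -1]
  = (13/5)    [QR: 5 ≡ 1 mod 4, sign kept]
  = (3/5)    [13 ≡ 3 mod 5]
  = (5/3)    [QR: 5 ≡ 1 mod 4, sign kept]
  = (2/3)    [5 ≡ 2 mod 3]
  = -(1/3)    [3 ≡ 3 mod 8 ⇒ (2/3) = -1]
  = -1    [(1/3) = 1]

-1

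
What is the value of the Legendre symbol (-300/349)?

(-300/349)
  = (49/349)    [-300 ≡ 49 mod 349]
  = (349/49)    [QR: 49 ≡ 1 mod 4, sign kept]
  = (6/49)    [349 ≡ 6 mod 49]
  = (3/49)    [49 ≡ 1 mod 8 ⇒ (2/49) = +1]
  = (49/3)    [QR: 49 ≡ 1 mod 4, sign kept]
  = (1/3)    [49 ≡ 1 mod 3]
  = 1    [(1/3) = 1]

1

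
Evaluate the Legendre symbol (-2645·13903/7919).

1

By multiplicativity, (-2645·13903/7919) = (-2645/7919)·(13903/7919).
First factor (-2645/7919):
Reduce the numerator: -2645 ≡ 5274 (mod 7919), so (-2645/7919) = (5274/7919).
Factor out 2: 5274 = 2·2637. Since 7919 ≡ 7 (mod 8), (2/7919) = +1. Now have (2637/7919).
2637 ≡ 1 (mod 4), so quadratic reciprocity gives (2637/7919) = (7919/2637). Reduce: 7919 ≡ 8 (mod 2637). Now have (8/2637).
Factor out 2: 8 = 2^3. Since 2637 ≡ 5 (mod 8), (2/2637) = -1, and (2/2637)^3 = -1. Now have -(1/2637).
(1/2637) = 1. Collecting the sign factors: -1.
Second factor (13903/7919):
Reduce the numerator: 13903 ≡ 5984 (mod 7919), so (13903/7919) = (5984/7919).
Factor out 2: 5984 = 2^5·187. Since 7919 ≡ 7 (mod 8), (2/7919) = +1, and (2/7919)^5 = +1. Now have (187/7919).
Both 187 ≡ 3 and 7919 ≡ 3 (mod 4), so reciprocity gives (187/7919) = -(7919/187). Reduce: 7919 ≡ 65 (mod 187). Now have -(65/187).
65 ≡ 1 (mod 4), so quadratic reciprocity gives (65/187) = (187/65). Reduce: 187 ≡ 57 (mod 65). Now have -(57/65).
57 ≡ 1 (mod 4), so quadratic reciprocity gives (57/65) = (65/57). Reduce: 65 ≡ 8 (mod 57). Now have -(8/57).
Factor out 2: 8 = 2^3. Since 57 ≡ 1 (mod 8), (2/57) = +1, and (2/57)^3 = +1. Now have -(1/57).
(1/57) = 1. Collecting the sign factors: -1.
Product: (-1)·(-1) = 1.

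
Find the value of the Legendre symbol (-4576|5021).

(-4576|5021)
  = (445|5021)    [-4576 ≡ 445 mod 5021]
  = (5021|445)    [QR: 445 ≡ 1 mod 4, sign kept]
  = (126|445)    [5021 ≡ 126 mod 445]
  = -(63|445)    [445 ≡ 5 mod 8 ⇒ (2|445) = -1]
  = -(445|63)    [QR: 445 ≡ 1 mod 4, sign kept]
  = -(4|63)    [445 ≡ 4 mod 63]
  = -(1|63)    [63 ≡ 7 mod 8 ⇒ (2|63)^2 = +1]
  = -1    [(1|63) = 1]

-1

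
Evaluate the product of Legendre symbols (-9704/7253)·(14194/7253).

By multiplicativity, (-9704·14194/7253) = (-9704/7253)·(14194/7253).
First factor (-9704/7253):
Pull out -1: (-9704/7253) = (-1/7253)·(9704/7253). Since 7253 ≡ 1 (mod 4), (-1/7253) = +1. Now have (9704/7253).
Reduce the numerator: 9704 ≡ 2451 (mod 7253), so (9704/7253) = (2451/7253).
7253 ≡ 1 (mod 4), so quadratic reciprocity gives (2451/7253) = (7253/2451). Reduce: 7253 ≡ 2351 (mod 2451). Now have (2351/2451).
Both 2351 ≡ 3 and 2451 ≡ 3 (mod 4), so reciprocity gives (2351/2451) = -(2451/2351). Reduce: 2451 ≡ 100 (mod 2351). Now have -(100/2351).
Factor out 2: 100 = 2^2·25. Since 2351 ≡ 7 (mod 8), (2/2351) = +1, and (2/2351)^2 = +1. Now have -(25/2351).
25 ≡ 1 (mod 4), so quadratic reciprocity gives (25/2351) = (2351/25). Reduce: 2351 ≡ 1 (mod 25). Now have -(1/25).
(1/25) = 1. Collecting the sign factors: -1.
Second factor (14194/7253):
Reduce the numerator: 14194 ≡ 6941 (mod 7253), so (14194/7253) = (6941/7253).
6941 ≡ 1 (mod 4), so quadratic reciprocity gives (6941/7253) = (7253/6941). Reduce: 7253 ≡ 312 (mod 6941). Now have (312/6941).
Factor out 2: 312 = 2^3·39. Since 6941 ≡ 5 (mod 8), (2/6941) = -1, and (2/6941)^3 = -1. Now have -(39/6941).
6941 ≡ 1 (mod 4), so quadratic reciprocity gives (39/6941) = (6941/39). Reduce: 6941 ≡ 38 (mod 39). Now have -(38/39).
Factor out 2: 38 = 2·19. Since 39 ≡ 7 (mod 8), (2/39) = +1. Now have -(19/39).
Both 19 ≡ 3 and 39 ≡ 3 (mod 4), so reciprocity gives (19/39) = -(39/19). Reduce: 39 ≡ 1 (mod 19). Now have (1/19).
(1/19) = 1. Collecting the sign factors: 1.
Product: (-1)·(1) = -1.

-1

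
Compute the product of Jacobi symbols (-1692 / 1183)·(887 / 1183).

-1

By multiplicativity, (-1692·887 / 1183) = (-1692 / 1183)·(887 / 1183).
First factor (-1692 / 1183):
(-1692 / 1183)
  = (674 / 1183)    [-1692 ≡ 674 mod 1183]
  = (337 / 1183)    [1183 ≡ 7 mod 8 ⇒ (2 / 1183) = +1]
  = (1183 / 337)    [QR: 337 ≡ 1 mod 4, sign kept]
  = (172 / 337)    [1183 ≡ 172 mod 337]
  = (43 / 337)    [337 ≡ 1 mod 8 ⇒ (2 / 337)^2 = +1]
  = (337 / 43)    [QR: 337 ≡ 1 mod 4, sign kept]
  = (36 / 43)    [337 ≡ 36 mod 43]
  = (9 / 43)    [43 ≡ 3 mod 8 ⇒ (2 / 43)^2 = +1]
  = (43 / 9)    [QR: 9 ≡ 1 mod 4, sign kept]
  = (7 / 9)    [43 ≡ 7 mod 9]
  = (9 / 7)    [QR: 9 ≡ 1 mod 4, sign kept]
  = (2 / 7)    [9 ≡ 2 mod 7]
  = (1 / 7)    [7 ≡ 7 mod 8 ⇒ (2 / 7) = +1]
  = 1    [(1 / 7) = 1]
Second factor (887 / 1183):
(887 / 1183)
  = -(1183 / 887)    [QR: both ≡ 3 mod 4, sign flips]
  = -(296 / 887)    [1183 ≡ 296 mod 887]
  = -(37 / 887)    [887 ≡ 7 mod 8 ⇒ (2 / 887)^3 = +1]
  = -(887 / 37)    [QR: 37 ≡ 1 mod 4, sign kept]
  = -(36 / 37)    [887 ≡ 36 mod 37]
  = -(9 / 37)    [37 ≡ 5 mod 8 ⇒ (2 / 37)^2 = +1]
  = -(37 / 9)    [QR: 9 ≡ 1 mod 4, sign kept]
  = -(1 / 9)    [37 ≡ 1 mod 9]
  = -1    [(1 / 9) = 1]
Product: (1)·(-1) = -1.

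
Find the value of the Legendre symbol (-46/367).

Pull out -1: (-46/367) = (-1/367)·(46/367). Since 367 ≡ 3 (mod 4), (-1/367) = -1. Now have -(46/367).
Factor out 2: 46 = 2·23. Since 367 ≡ 7 (mod 8), (2/367) = +1. Now have -(23/367).
Both 23 ≡ 3 and 367 ≡ 3 (mod 4), so reciprocity gives (23/367) = -(367/23). Reduce: 367 ≡ 22 (mod 23). Now have (22/23).
Factor out 2: 22 = 2·11. Since 23 ≡ 7 (mod 8), (2/23) = +1. Now have (11/23).
Both 11 ≡ 3 and 23 ≡ 3 (mod 4), so reciprocity gives (11/23) = -(23/11). Reduce: 23 ≡ 1 (mod 11). Now have -(1/11).
(1/11) = 1. Collecting the sign factors: -1.

-1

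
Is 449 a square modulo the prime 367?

yes

(449/367)
  = (82/367)    [449 ≡ 82 mod 367]
  = (41/367)    [367 ≡ 7 mod 8 ⇒ (2/367) = +1]
  = (367/41)    [QR: 41 ≡ 1 mod 4, sign kept]
  = (39/41)    [367 ≡ 39 mod 41]
  = (41/39)    [QR: 41 ≡ 1 mod 4, sign kept]
  = (2/39)    [41 ≡ 2 mod 39]
  = (1/39)    [39 ≡ 7 mod 8 ⇒ (2/39) = +1]
  = 1    [(1/39) = 1]
The Legendre symbol is 1, so x^2 ≡ 449 (mod 367) has solution.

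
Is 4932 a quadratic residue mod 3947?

no

(4932/3947)
  = (985/3947)    [4932 ≡ 985 mod 3947]
  = (3947/985)    [QR: 985 ≡ 1 mod 4, sign kept]
  = (7/985)    [3947 ≡ 7 mod 985]
  = (985/7)    [QR: 985 ≡ 1 mod 4, sign kept]
  = (5/7)    [985 ≡ 5 mod 7]
  = (7/5)    [QR: 5 ≡ 1 mod 4, sign kept]
  = (2/5)    [7 ≡ 2 mod 5]
  = -(1/5)    [5 ≡ 5 mod 8 ⇒ (2/5) = -1]
  = -1    [(1/5) = 1]
The Legendre symbol is -1, so x^2 ≡ 4932 (mod 3947) has no solution.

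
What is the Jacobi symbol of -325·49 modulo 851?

By multiplicativity, (-325·49|851) = (-325|851)·(49|851).
First factor (-325|851):
(-325|851)
  = -(325|851)    [851 ≡ 3 mod 4 ⇒ (-1|851) = -1]
  = -(851|325)    [QR: 325 ≡ 1 mod 4, sign kept]
  = -(201|325)    [851 ≡ 201 mod 325]
  = -(325|201)    [QR: 201 ≡ 1 mod 4, sign kept]
  = -(124|201)    [325 ≡ 124 mod 201]
  = -(31|201)    [201 ≡ 1 mod 8 ⇒ (2|201)^2 = +1]
  = -(201|31)    [QR: 201 ≡ 1 mod 4, sign kept]
  = -(15|31)    [201 ≡ 15 mod 31]
  = (31|15)    [QR: both ≡ 3 mod 4, sign flips]
  = (1|15)    [31 ≡ 1 mod 15]
  = 1    [(1|15) = 1]
Second factor (49|851):
(49|851)
  = (851|49)    [QR: 49 ≡ 1 mod 4, sign kept]
  = (18|49)    [851 ≡ 18 mod 49]
  = (9|49)    [49 ≡ 1 mod 8 ⇒ (2|49) = +1]
  = (49|9)    [QR: 9 ≡ 1 mod 4, sign kept]
  = (4|9)    [49 ≡ 4 mod 9]
  = (1|9)    [9 ≡ 1 mod 8 ⇒ (2|9)^2 = +1]
  = 1    [(1|9) = 1]
Product: (1)·(1) = 1.

1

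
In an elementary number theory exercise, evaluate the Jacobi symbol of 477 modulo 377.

(477/377)
  = (100/377)    [477 ≡ 100 mod 377]
  = (25/377)    [377 ≡ 1 mod 8 ⇒ (2/377)^2 = +1]
  = (377/25)    [QR: 25 ≡ 1 mod 4, sign kept]
  = (2/25)    [377 ≡ 2 mod 25]
  = (1/25)    [25 ≡ 1 mod 8 ⇒ (2/25) = +1]
  = 1    [(1/25) = 1]

1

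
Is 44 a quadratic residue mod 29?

Reduce the numerator: 44 ≡ 15 (mod 29), so (44/29) = (15/29).
29 ≡ 1 (mod 4), so quadratic reciprocity gives (15/29) = (29/15). Reduce: 29 ≡ 14 (mod 15). Now have (14/15).
Factor out 2: 14 = 2·7. Since 15 ≡ 7 (mod 8), (2/15) = +1. Now have (7/15).
Both 7 ≡ 3 and 15 ≡ 3 (mod 4), so reciprocity gives (7/15) = -(15/7). Reduce: 15 ≡ 1 (mod 7). Now have -(1/7).
(1/7) = 1. Collecting the sign factors: -1.
(44/29) = -1, and 29 is prime, so 44 is not a quadratic residue mod 29.

no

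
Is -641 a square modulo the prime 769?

(-641/769)
  = (641/769)    [769 ≡ 1 mod 4 ⇒ (-1/769) = +1]
  = (769/641)    [QR: 641 ≡ 1 mod 4, sign kept]
  = (128/641)    [769 ≡ 128 mod 641]
  = (1/641)    [641 ≡ 1 mod 8 ⇒ (2/641)^7 = +1]
  = 1    [(1/641) = 1]
The Legendre symbol is 1, so x^2 ≡ -641 (mod 769) has solution.

yes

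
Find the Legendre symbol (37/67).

37 ≡ 1 (mod 4), so quadratic reciprocity gives (37/67) = (67/37). Reduce: 67 ≡ 30 (mod 37). Now have (30/37).
Factor out 2: 30 = 2·15. Since 37 ≡ 5 (mod 8), (2/37) = -1. Now have -(15/37).
37 ≡ 1 (mod 4), so quadratic reciprocity gives (15/37) = (37/15). Reduce: 37 ≡ 7 (mod 15). Now have -(7/15).
Both 7 ≡ 3 and 15 ≡ 3 (mod 4), so reciprocity gives (7/15) = -(15/7). Reduce: 15 ≡ 1 (mod 7). Now have (1/7).
(1/7) = 1. Collecting the sign factors: 1.

1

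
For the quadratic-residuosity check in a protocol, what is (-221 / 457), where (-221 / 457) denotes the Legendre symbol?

-1

Pull out -1: (-221 / 457) = (-1 / 457)·(221 / 457). Since 457 ≡ 1 (mod 4), (-1 / 457) = +1. Now have (221 / 457).
221 ≡ 1 (mod 4), so quadratic reciprocity gives (221 / 457) = (457 / 221). Reduce: 457 ≡ 15 (mod 221). Now have (15 / 221).
221 ≡ 1 (mod 4), so quadratic reciprocity gives (15 / 221) = (221 / 15). Reduce: 221 ≡ 11 (mod 15). Now have (11 / 15).
Both 11 ≡ 3 and 15 ≡ 3 (mod 4), so reciprocity gives (11 / 15) = -(15 / 11). Reduce: 15 ≡ 4 (mod 11). Now have -(4 / 11).
Factor out 2: 4 = 2^2. Since 11 ≡ 3 (mod 8), (2 / 11) = -1, and (2 / 11)^2 = +1. Now have -(1 / 11).
(1 / 11) = 1. Collecting the sign factors: -1.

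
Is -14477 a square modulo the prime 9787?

Pull out -1: (-14477/9787) = (-1/9787)·(14477/9787). Since 9787 ≡ 3 (mod 4), (-1/9787) = -1. Now have -(14477/9787).
Reduce the numerator: 14477 ≡ 4690 (mod 9787), so (14477/9787) = (4690/9787).
Factor out 2: 4690 = 2·2345. Since 9787 ≡ 3 (mod 8), (2/9787) = -1. Now have (2345/9787).
2345 ≡ 1 (mod 4), so quadratic reciprocity gives (2345/9787) = (9787/2345). Reduce: 9787 ≡ 407 (mod 2345). Now have (407/2345).
2345 ≡ 1 (mod 4), so quadratic reciprocity gives (407/2345) = (2345/407). Reduce: 2345 ≡ 310 (mod 407). Now have (310/407).
Factor out 2: 310 = 2·155. Since 407 ≡ 7 (mod 8), (2/407) = +1. Now have (155/407).
Both 155 ≡ 3 and 407 ≡ 3 (mod 4), so reciprocity gives (155/407) = -(407/155). Reduce: 407 ≡ 97 (mod 155). Now have -(97/155).
97 ≡ 1 (mod 4), so quadratic reciprocity gives (97/155) = (155/97). Reduce: 155 ≡ 58 (mod 97). Now have -(58/97).
Factor out 2: 58 = 2·29. Since 97 ≡ 1 (mod 8), (2/97) = +1. Now have -(29/97).
29 ≡ 1 (mod 4), so quadratic reciprocity gives (29/97) = (97/29). Reduce: 97 ≡ 10 (mod 29). Now have -(10/29).
Factor out 2: 10 = 2·5. Since 29 ≡ 5 (mod 8), (2/29) = -1. Now have (5/29).
5 ≡ 1 (mod 4), so quadratic reciprocity gives (5/29) = (29/5). Reduce: 29 ≡ 4 (mod 5). Now have (4/5).
Factor out 2: 4 = 2^2. Since 5 ≡ 5 (mod 8), (2/5) = -1, and (2/5)^2 = +1. Now have (1/5).
(1/5) = 1. Collecting the sign factors: 1.
The Legendre symbol is 1, so x^2 ≡ -14477 (mod 9787) has solution.

yes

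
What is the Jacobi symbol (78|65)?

Reduce the numerator: 78 ≡ 13 (mod 65), so (78|65) = (13|65).
13 ≡ 1 (mod 4), so quadratic reciprocity gives (13|65) = (65|13). Reduce: 65 ≡ 0 (mod 13). Now have (0|13).
The numerator is now 0 with denominator 13 > 1: the symbol is 0.

0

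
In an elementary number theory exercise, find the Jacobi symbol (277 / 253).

-1

Reduce the numerator: 277 ≡ 24 (mod 253), so (277 / 253) = (24 / 253).
Factor out 2: 24 = 2^3·3. Since 253 ≡ 5 (mod 8), (2 / 253) = -1, and (2 / 253)^3 = -1. Now have -(3 / 253).
253 ≡ 1 (mod 4), so quadratic reciprocity gives (3 / 253) = (253 / 3). Reduce: 253 ≡ 1 (mod 3). Now have -(1 / 3).
(1 / 3) = 1. Collecting the sign factors: -1.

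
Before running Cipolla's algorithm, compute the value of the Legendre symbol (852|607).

(852|607)
  = (245|607)    [852 ≡ 245 mod 607]
  = (607|245)    [QR: 245 ≡ 1 mod 4, sign kept]
  = (117|245)    [607 ≡ 117 mod 245]
  = (245|117)    [QR: 117 ≡ 1 mod 4, sign kept]
  = (11|117)    [245 ≡ 11 mod 117]
  = (117|11)    [QR: 117 ≡ 1 mod 4, sign kept]
  = (7|11)    [117 ≡ 7 mod 11]
  = -(11|7)    [QR: both ≡ 3 mod 4, sign flips]
  = -(4|7)    [11 ≡ 4 mod 7]
  = -(1|7)    [7 ≡ 7 mod 8 ⇒ (2|7)^2 = +1]
  = -1    [(1|7) = 1]

-1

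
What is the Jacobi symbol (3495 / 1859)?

Reduce the numerator: 3495 ≡ 1636 (mod 1859), so (3495 / 1859) = (1636 / 1859).
Factor out 2: 1636 = 2^2·409. Since 1859 ≡ 3 (mod 8), (2 / 1859) = -1, and (2 / 1859)^2 = +1. Now have (409 / 1859).
409 ≡ 1 (mod 4), so quadratic reciprocity gives (409 / 1859) = (1859 / 409). Reduce: 1859 ≡ 223 (mod 409). Now have (223 / 409).
409 ≡ 1 (mod 4), so quadratic reciprocity gives (223 / 409) = (409 / 223). Reduce: 409 ≡ 186 (mod 223). Now have (186 / 223).
Factor out 2: 186 = 2·93. Since 223 ≡ 7 (mod 8), (2 / 223) = +1. Now have (93 / 223).
93 ≡ 1 (mod 4), so quadratic reciprocity gives (93 / 223) = (223 / 93). Reduce: 223 ≡ 37 (mod 93). Now have (37 / 93).
37 ≡ 1 (mod 4), so quadratic reciprocity gives (37 / 93) = (93 / 37). Reduce: 93 ≡ 19 (mod 37). Now have (19 / 37).
37 ≡ 1 (mod 4), so quadratic reciprocity gives (19 / 37) = (37 / 19). Reduce: 37 ≡ 18 (mod 19). Now have (18 / 19).
Factor out 2: 18 = 2·9. Since 19 ≡ 3 (mod 8), (2 / 19) = -1. Now have -(9 / 19).
9 ≡ 1 (mod 4), so quadratic reciprocity gives (9 / 19) = (19 / 9). Reduce: 19 ≡ 1 (mod 9). Now have -(1 / 9).
(1 / 9) = 1. Collecting the sign factors: -1.

-1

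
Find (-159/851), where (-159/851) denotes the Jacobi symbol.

1

Pull out -1: (-159/851) = (-1/851)·(159/851). Since 851 ≡ 3 (mod 4), (-1/851) = -1. Now have -(159/851).
Both 159 ≡ 3 and 851 ≡ 3 (mod 4), so reciprocity gives (159/851) = -(851/159). Reduce: 851 ≡ 56 (mod 159). Now have (56/159).
Factor out 2: 56 = 2^3·7. Since 159 ≡ 7 (mod 8), (2/159) = +1, and (2/159)^3 = +1. Now have (7/159).
Both 7 ≡ 3 and 159 ≡ 3 (mod 4), so reciprocity gives (7/159) = -(159/7). Reduce: 159 ≡ 5 (mod 7). Now have -(5/7).
5 ≡ 1 (mod 4), so quadratic reciprocity gives (5/7) = (7/5). Reduce: 7 ≡ 2 (mod 5). Now have -(2/5).
Factor out 2: 2 = 2. Since 5 ≡ 5 (mod 8), (2/5) = -1. Now have (1/5).
(1/5) = 1. Collecting the sign factors: 1.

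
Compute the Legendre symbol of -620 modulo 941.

Pull out -1: (-620 / 941) = (-1 / 941)·(620 / 941). Since 941 ≡ 1 (mod 4), (-1 / 941) = +1. Now have (620 / 941).
Factor out 2: 620 = 2^2·155. Since 941 ≡ 5 (mod 8), (2 / 941) = -1, and (2 / 941)^2 = +1. Now have (155 / 941).
941 ≡ 1 (mod 4), so quadratic reciprocity gives (155 / 941) = (941 / 155). Reduce: 941 ≡ 11 (mod 155). Now have (11 / 155).
Both 11 ≡ 3 and 155 ≡ 3 (mod 4), so reciprocity gives (11 / 155) = -(155 / 11). Reduce: 155 ≡ 1 (mod 11). Now have -(1 / 11).
(1 / 11) = 1. Collecting the sign factors: -1.

-1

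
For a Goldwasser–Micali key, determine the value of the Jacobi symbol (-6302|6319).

-1

Reduce the numerator: -6302 ≡ 17 (mod 6319), so (-6302|6319) = (17|6319).
17 ≡ 1 (mod 4), so quadratic reciprocity gives (17|6319) = (6319|17). Reduce: 6319 ≡ 12 (mod 17). Now have (12|17).
Factor out 2: 12 = 2^2·3. Since 17 ≡ 1 (mod 8), (2|17) = +1, and (2|17)^2 = +1. Now have (3|17).
17 ≡ 1 (mod 4), so quadratic reciprocity gives (3|17) = (17|3). Reduce: 17 ≡ 2 (mod 3). Now have (2|3).
Factor out 2: 2 = 2. Since 3 ≡ 3 (mod 8), (2|3) = -1. Now have -(1|3).
(1|3) = 1. Collecting the sign factors: -1.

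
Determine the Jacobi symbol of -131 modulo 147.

(-131|147)
  = (16|147)    [-131 ≡ 16 mod 147]
  = (1|147)    [147 ≡ 3 mod 8 ⇒ (2|147)^4 = +1]
  = 1    [(1|147) = 1]

1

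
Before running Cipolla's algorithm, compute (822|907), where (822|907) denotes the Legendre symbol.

-1

Factor out 2: 822 = 2·411. Since 907 ≡ 3 (mod 8), (2|907) = -1. Now have -(411|907).
Both 411 ≡ 3 and 907 ≡ 3 (mod 4), so reciprocity gives (411|907) = -(907|411). Reduce: 907 ≡ 85 (mod 411). Now have (85|411).
85 ≡ 1 (mod 4), so quadratic reciprocity gives (85|411) = (411|85). Reduce: 411 ≡ 71 (mod 85). Now have (71|85).
85 ≡ 1 (mod 4), so quadratic reciprocity gives (71|85) = (85|71). Reduce: 85 ≡ 14 (mod 71). Now have (14|71).
Factor out 2: 14 = 2·7. Since 71 ≡ 7 (mod 8), (2|71) = +1. Now have (7|71).
Both 7 ≡ 3 and 71 ≡ 3 (mod 4), so reciprocity gives (7|71) = -(71|7). Reduce: 71 ≡ 1 (mod 7). Now have -(1|7).
(1|7) = 1. Collecting the sign factors: -1.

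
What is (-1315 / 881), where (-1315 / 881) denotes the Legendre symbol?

1

Reduce the numerator: -1315 ≡ 447 (mod 881), so (-1315 / 881) = (447 / 881).
881 ≡ 1 (mod 4), so quadratic reciprocity gives (447 / 881) = (881 / 447). Reduce: 881 ≡ 434 (mod 447). Now have (434 / 447).
Factor out 2: 434 = 2·217. Since 447 ≡ 7 (mod 8), (2 / 447) = +1. Now have (217 / 447).
217 ≡ 1 (mod 4), so quadratic reciprocity gives (217 / 447) = (447 / 217). Reduce: 447 ≡ 13 (mod 217). Now have (13 / 217).
13 ≡ 1 (mod 4), so quadratic reciprocity gives (13 / 217) = (217 / 13). Reduce: 217 ≡ 9 (mod 13). Now have (9 / 13).
9 ≡ 1 (mod 4), so quadratic reciprocity gives (9 / 13) = (13 / 9). Reduce: 13 ≡ 4 (mod 9). Now have (4 / 9).
Factor out 2: 4 = 2^2. Since 9 ≡ 1 (mod 8), (2 / 9) = +1, and (2 / 9)^2 = +1. Now have (1 / 9).
(1 / 9) = 1. Collecting the sign factors: 1.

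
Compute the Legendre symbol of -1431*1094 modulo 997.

By multiplicativity, (-1431·1094/997) = (-1431/997)·(1094/997).
First factor (-1431/997):
(-1431/997)
  = (1431/997)    [997 ≡ 1 mod 4 ⇒ (-1/997) = +1]
  = (434/997)    [1431 ≡ 434 mod 997]
  = -(217/997)    [997 ≡ 5 mod 8 ⇒ (2/997) = -1]
  = -(997/217)    [QR: 217 ≡ 1 mod 4, sign kept]
  = -(129/217)    [997 ≡ 129 mod 217]
  = -(217/129)    [QR: 129 ≡ 1 mod 4, sign kept]
  = -(88/129)    [217 ≡ 88 mod 129]
  = -(11/129)    [129 ≡ 1 mod 8 ⇒ (2/129)^3 = +1]
  = -(129/11)    [QR: 129 ≡ 1 mod 4, sign kept]
  = -(8/11)    [129 ≡ 8 mod 11]
  = (1/11)    [11 ≡ 3 mod 8 ⇒ (2/11)^3 = -1]
  = 1    [(1/11) = 1]
Second factor (1094/997):
(1094/997)
  = (97/997)    [1094 ≡ 97 mod 997]
  = (997/97)    [QR: 97 ≡ 1 mod 4, sign kept]
  = (27/97)    [997 ≡ 27 mod 97]
  = (97/27)    [QR: 97 ≡ 1 mod 4, sign kept]
  = (16/27)    [97 ≡ 16 mod 27]
  = (1/27)    [27 ≡ 3 mod 8 ⇒ (2/27)^4 = +1]
  = 1    [(1/27) = 1]
Product: (1)·(1) = 1.

1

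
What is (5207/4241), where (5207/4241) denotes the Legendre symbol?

(5207/4241)
  = (966/4241)    [5207 ≡ 966 mod 4241]
  = (483/4241)    [4241 ≡ 1 mod 8 ⇒ (2/4241) = +1]
  = (4241/483)    [QR: 4241 ≡ 1 mod 4, sign kept]
  = (377/483)    [4241 ≡ 377 mod 483]
  = (483/377)    [QR: 377 ≡ 1 mod 4, sign kept]
  = (106/377)    [483 ≡ 106 mod 377]
  = (53/377)    [377 ≡ 1 mod 8 ⇒ (2/377) = +1]
  = (377/53)    [QR: 53 ≡ 1 mod 4, sign kept]
  = (6/53)    [377 ≡ 6 mod 53]
  = -(3/53)    [53 ≡ 5 mod 8 ⇒ (2/53) = -1]
  = -(53/3)    [QR: 53 ≡ 1 mod 4, sign kept]
  = -(2/3)    [53 ≡ 2 mod 3]
  = (1/3)    [3 ≡ 3 mod 8 ⇒ (2/3) = -1]
  = 1    [(1/3) = 1]

1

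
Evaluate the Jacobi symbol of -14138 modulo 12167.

-1

(-14138/12167)
  = (10196/12167)    [-14138 ≡ 10196 mod 12167]
  = (2549/12167)    [12167 ≡ 7 mod 8 ⇒ (2/12167)^2 = +1]
  = (12167/2549)    [QR: 2549 ≡ 1 mod 4, sign kept]
  = (1971/2549)    [12167 ≡ 1971 mod 2549]
  = (2549/1971)    [QR: 2549 ≡ 1 mod 4, sign kept]
  = (578/1971)    [2549 ≡ 578 mod 1971]
  = -(289/1971)    [1971 ≡ 3 mod 8 ⇒ (2/1971) = -1]
  = -(1971/289)    [QR: 289 ≡ 1 mod 4, sign kept]
  = -(237/289)    [1971 ≡ 237 mod 289]
  = -(289/237)    [QR: 237 ≡ 1 mod 4, sign kept]
  = -(52/237)    [289 ≡ 52 mod 237]
  = -(13/237)    [237 ≡ 5 mod 8 ⇒ (2/237)^2 = +1]
  = -(237/13)    [QR: 13 ≡ 1 mod 4, sign kept]
  = -(3/13)    [237 ≡ 3 mod 13]
  = -(13/3)    [QR: 13 ≡ 1 mod 4, sign kept]
  = -(1/3)    [13 ≡ 1 mod 3]
  = -1    [(1/3) = 1]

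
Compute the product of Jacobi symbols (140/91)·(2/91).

0

By multiplicativity, (140·2/91) = (140/91)·(2/91).
First factor (140/91):
Reduce the numerator: 140 ≡ 49 (mod 91), so (140/91) = (49/91).
49 ≡ 1 (mod 4), so quadratic reciprocity gives (49/91) = (91/49). Reduce: 91 ≡ 42 (mod 49). Now have (42/49).
Factor out 2: 42 = 2·21. Since 49 ≡ 1 (mod 8), (2/49) = +1. Now have (21/49).
21 ≡ 1 (mod 4), so quadratic reciprocity gives (21/49) = (49/21). Reduce: 49 ≡ 7 (mod 21). Now have (7/21).
21 ≡ 1 (mod 4), so quadratic reciprocity gives (7/21) = (21/7). Reduce: 21 ≡ 0 (mod 7). Now have (0/7).
The numerator is now 0 with denominator 7 > 1: the symbol is 0.
Second factor (2/91):
Factor out 2: 2 = 2. Since 91 ≡ 3 (mod 8), (2/91) = -1. Now have -(1/91).
(1/91) = 1. Collecting the sign factors: -1.
Product: (0)·(-1) = 0.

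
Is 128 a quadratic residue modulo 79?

yes

(128|79)
  = (49|79)    [128 ≡ 49 mod 79]
  = (79|49)    [QR: 49 ≡ 1 mod 4, sign kept]
  = (30|49)    [79 ≡ 30 mod 49]
  = (15|49)    [49 ≡ 1 mod 8 ⇒ (2|49) = +1]
  = (49|15)    [QR: 49 ≡ 1 mod 4, sign kept]
  = (4|15)    [49 ≡ 4 mod 15]
  = (1|15)    [15 ≡ 7 mod 8 ⇒ (2|15)^2 = +1]
  = 1    [(1|15) = 1]
(128|79) = 1, and 79 is prime, so 128 is a quadratic residue mod 79.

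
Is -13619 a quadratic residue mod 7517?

no

(-13619/7517)
  = (1415/7517)    [-13619 ≡ 1415 mod 7517]
  = (7517/1415)    [QR: 7517 ≡ 1 mod 4, sign kept]
  = (442/1415)    [7517 ≡ 442 mod 1415]
  = (221/1415)    [1415 ≡ 7 mod 8 ⇒ (2/1415) = +1]
  = (1415/221)    [QR: 221 ≡ 1 mod 4, sign kept]
  = (89/221)    [1415 ≡ 89 mod 221]
  = (221/89)    [QR: 89 ≡ 1 mod 4, sign kept]
  = (43/89)    [221 ≡ 43 mod 89]
  = (89/43)    [QR: 89 ≡ 1 mod 4, sign kept]
  = (3/43)    [89 ≡ 3 mod 43]
  = -(43/3)    [QR: both ≡ 3 mod 4, sign flips]
  = -(1/3)    [43 ≡ 1 mod 3]
  = -1    [(1/3) = 1]
(-13619/7517) = -1, and 7517 is prime, so -13619 is not a quadratic residue mod 7517.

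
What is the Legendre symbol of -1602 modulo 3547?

Reduce the numerator: -1602 ≡ 1945 (mod 3547), so (-1602/3547) = (1945/3547).
1945 ≡ 1 (mod 4), so quadratic reciprocity gives (1945/3547) = (3547/1945). Reduce: 3547 ≡ 1602 (mod 1945). Now have (1602/1945).
Factor out 2: 1602 = 2·801. Since 1945 ≡ 1 (mod 8), (2/1945) = +1. Now have (801/1945).
801 ≡ 1 (mod 4), so quadratic reciprocity gives (801/1945) = (1945/801). Reduce: 1945 ≡ 343 (mod 801). Now have (343/801).
801 ≡ 1 (mod 4), so quadratic reciprocity gives (343/801) = (801/343). Reduce: 801 ≡ 115 (mod 343). Now have (115/343).
Both 115 ≡ 3 and 343 ≡ 3 (mod 4), so reciprocity gives (115/343) = -(343/115). Reduce: 343 ≡ 113 (mod 115). Now have -(113/115).
113 ≡ 1 (mod 4), so quadratic reciprocity gives (113/115) = (115/113). Reduce: 115 ≡ 2 (mod 113). Now have -(2/113).
Factor out 2: 2 = 2. Since 113 ≡ 1 (mod 8), (2/113) = +1. Now have -(1/113).
(1/113) = 1. Collecting the sign factors: -1.

-1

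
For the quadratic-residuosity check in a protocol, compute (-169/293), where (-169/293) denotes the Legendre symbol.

(-169/293)
  = (169/293)    [293 ≡ 1 mod 4 ⇒ (-1/293) = +1]
  = (293/169)    [QR: 169 ≡ 1 mod 4, sign kept]
  = (124/169)    [293 ≡ 124 mod 169]
  = (31/169)    [169 ≡ 1 mod 8 ⇒ (2/169)^2 = +1]
  = (169/31)    [QR: 169 ≡ 1 mod 4, sign kept]
  = (14/31)    [169 ≡ 14 mod 31]
  = (7/31)    [31 ≡ 7 mod 8 ⇒ (2/31) = +1]
  = -(31/7)    [QR: both ≡ 3 mod 4, sign flips]
  = -(3/7)    [31 ≡ 3 mod 7]
  = (7/3)    [QR: both ≡ 3 mod 4, sign flips]
  = (1/3)    [7 ≡ 1 mod 3]
  = 1    [(1/3) = 1]

1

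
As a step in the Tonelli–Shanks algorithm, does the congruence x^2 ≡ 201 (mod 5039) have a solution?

no

201 ≡ 1 (mod 4), so quadratic reciprocity gives (201/5039) = (5039/201). Reduce: 5039 ≡ 14 (mod 201). Now have (14/201).
Factor out 2: 14 = 2·7. Since 201 ≡ 1 (mod 8), (2/201) = +1. Now have (7/201).
201 ≡ 1 (mod 4), so quadratic reciprocity gives (7/201) = (201/7). Reduce: 201 ≡ 5 (mod 7). Now have (5/7).
5 ≡ 1 (mod 4), so quadratic reciprocity gives (5/7) = (7/5). Reduce: 7 ≡ 2 (mod 5). Now have (2/5).
Factor out 2: 2 = 2. Since 5 ≡ 5 (mod 8), (2/5) = -1. Now have -(1/5).
(1/5) = 1. Collecting the sign factors: -1.
The Legendre symbol is -1, so x^2 ≡ 201 (mod 5039) has no solution.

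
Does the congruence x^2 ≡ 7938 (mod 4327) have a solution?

yes

Reduce the numerator: 7938 ≡ 3611 (mod 4327), so (7938|4327) = (3611|4327).
Both 3611 ≡ 3 and 4327 ≡ 3 (mod 4), so reciprocity gives (3611|4327) = -(4327|3611). Reduce: 4327 ≡ 716 (mod 3611). Now have -(716|3611).
Factor out 2: 716 = 2^2·179. Since 3611 ≡ 3 (mod 8), (2|3611) = -1, and (2|3611)^2 = +1. Now have -(179|3611).
Both 179 ≡ 3 and 3611 ≡ 3 (mod 4), so reciprocity gives (179|3611) = -(3611|179). Reduce: 3611 ≡ 31 (mod 179). Now have (31|179).
Both 31 ≡ 3 and 179 ≡ 3 (mod 4), so reciprocity gives (31|179) = -(179|31). Reduce: 179 ≡ 24 (mod 31). Now have -(24|31).
Factor out 2: 24 = 2^3·3. Since 31 ≡ 7 (mod 8), (2|31) = +1, and (2|31)^3 = +1. Now have -(3|31).
Both 3 ≡ 3 and 31 ≡ 3 (mod 4), so reciprocity gives (3|31) = -(31|3). Reduce: 31 ≡ 1 (mod 3). Now have (1|3).
(1|3) = 1. Collecting the sign factors: 1.
(7938|4327) = 1, and 4327 is prime, so 7938 is a quadratic residue mod 4327.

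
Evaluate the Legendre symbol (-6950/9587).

Reduce the numerator: -6950 ≡ 2637 (mod 9587), so (-6950/9587) = (2637/9587).
2637 ≡ 1 (mod 4), so quadratic reciprocity gives (2637/9587) = (9587/2637). Reduce: 9587 ≡ 1676 (mod 2637). Now have (1676/2637).
Factor out 2: 1676 = 2^2·419. Since 2637 ≡ 5 (mod 8), (2/2637) = -1, and (2/2637)^2 = +1. Now have (419/2637).
2637 ≡ 1 (mod 4), so quadratic reciprocity gives (419/2637) = (2637/419). Reduce: 2637 ≡ 123 (mod 419). Now have (123/419).
Both 123 ≡ 3 and 419 ≡ 3 (mod 4), so reciprocity gives (123/419) = -(419/123). Reduce: 419 ≡ 50 (mod 123). Now have -(50/123).
Factor out 2: 50 = 2·25. Since 123 ≡ 3 (mod 8), (2/123) = -1. Now have (25/123).
25 ≡ 1 (mod 4), so quadratic reciprocity gives (25/123) = (123/25). Reduce: 123 ≡ 23 (mod 25). Now have (23/25).
25 ≡ 1 (mod 4), so quadratic reciprocity gives (23/25) = (25/23). Reduce: 25 ≡ 2 (mod 23). Now have (2/23).
Factor out 2: 2 = 2. Since 23 ≡ 7 (mod 8), (2/23) = +1. Now have (1/23).
(1/23) = 1. Collecting the sign factors: 1.

1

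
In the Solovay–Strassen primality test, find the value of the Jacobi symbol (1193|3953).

-1

1193 ≡ 1 (mod 4), so quadratic reciprocity gives (1193|3953) = (3953|1193). Reduce: 3953 ≡ 374 (mod 1193). Now have (374|1193).
Factor out 2: 374 = 2·187. Since 1193 ≡ 1 (mod 8), (2|1193) = +1. Now have (187|1193).
1193 ≡ 1 (mod 4), so quadratic reciprocity gives (187|1193) = (1193|187). Reduce: 1193 ≡ 71 (mod 187). Now have (71|187).
Both 71 ≡ 3 and 187 ≡ 3 (mod 4), so reciprocity gives (71|187) = -(187|71). Reduce: 187 ≡ 45 (mod 71). Now have -(45|71).
45 ≡ 1 (mod 4), so quadratic reciprocity gives (45|71) = (71|45). Reduce: 71 ≡ 26 (mod 45). Now have -(26|45).
Factor out 2: 26 = 2·13. Since 45 ≡ 5 (mod 8), (2|45) = -1. Now have (13|45).
13 ≡ 1 (mod 4), so quadratic reciprocity gives (13|45) = (45|13). Reduce: 45 ≡ 6 (mod 13). Now have (6|13).
Factor out 2: 6 = 2·3. Since 13 ≡ 5 (mod 8), (2|13) = -1. Now have -(3|13).
13 ≡ 1 (mod 4), so quadratic reciprocity gives (3|13) = (13|3). Reduce: 13 ≡ 1 (mod 3). Now have -(1|3).
(1|3) = 1. Collecting the sign factors: -1.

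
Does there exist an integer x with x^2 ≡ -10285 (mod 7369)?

Reduce the numerator: -10285 ≡ 4453 (mod 7369), so (-10285/7369) = (4453/7369).
4453 ≡ 1 (mod 4), so quadratic reciprocity gives (4453/7369) = (7369/4453). Reduce: 7369 ≡ 2916 (mod 4453). Now have (2916/4453).
Factor out 2: 2916 = 2^2·729. Since 4453 ≡ 5 (mod 8), (2/4453) = -1, and (2/4453)^2 = +1. Now have (729/4453).
729 ≡ 1 (mod 4), so quadratic reciprocity gives (729/4453) = (4453/729). Reduce: 4453 ≡ 79 (mod 729). Now have (79/729).
729 ≡ 1 (mod 4), so quadratic reciprocity gives (79/729) = (729/79). Reduce: 729 ≡ 18 (mod 79). Now have (18/79).
Factor out 2: 18 = 2·9. Since 79 ≡ 7 (mod 8), (2/79) = +1. Now have (9/79).
9 ≡ 1 (mod 4), so quadratic reciprocity gives (9/79) = (79/9). Reduce: 79 ≡ 7 (mod 9). Now have (7/9).
9 ≡ 1 (mod 4), so quadratic reciprocity gives (7/9) = (9/7). Reduce: 9 ≡ 2 (mod 7). Now have (2/7).
Factor out 2: 2 = 2. Since 7 ≡ 7 (mod 8), (2/7) = +1. Now have (1/7).
(1/7) = 1. Collecting the sign factors: 1.
(-10285/7369) = 1, and 7369 is prime, so -10285 is a quadratic residue mod 7369.

yes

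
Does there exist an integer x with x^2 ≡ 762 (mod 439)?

(762/439)
  = (323/439)    [762 ≡ 323 mod 439]
  = -(439/323)    [QR: both ≡ 3 mod 4, sign flips]
  = -(116/323)    [439 ≡ 116 mod 323]
  = -(29/323)    [323 ≡ 3 mod 8 ⇒ (2/323)^2 = +1]
  = -(323/29)    [QR: 29 ≡ 1 mod 4, sign kept]
  = -(4/29)    [323 ≡ 4 mod 29]
  = -(1/29)    [29 ≡ 5 mod 8 ⇒ (2/29)^2 = +1]
  = -1    [(1/29) = 1]
The Legendre symbol is -1, so x^2 ≡ 762 (mod 439) has no solution.

no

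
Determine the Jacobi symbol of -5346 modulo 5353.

(-5346/5353)
  = (7/5353)    [-5346 ≡ 7 mod 5353]
  = (5353/7)    [QR: 5353 ≡ 1 mod 4, sign kept]
  = (5/7)    [5353 ≡ 5 mod 7]
  = (7/5)    [QR: 5 ≡ 1 mod 4, sign kept]
  = (2/5)    [7 ≡ 2 mod 5]
  = -(1/5)    [5 ≡ 5 mod 8 ⇒ (2/5) = -1]
  = -1    [(1/5) = 1]

-1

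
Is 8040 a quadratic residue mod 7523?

no

(8040|7523)
  = (517|7523)    [8040 ≡ 517 mod 7523]
  = (7523|517)    [QR: 517 ≡ 1 mod 4, sign kept]
  = (285|517)    [7523 ≡ 285 mod 517]
  = (517|285)    [QR: 285 ≡ 1 mod 4, sign kept]
  = (232|285)    [517 ≡ 232 mod 285]
  = -(29|285)    [285 ≡ 5 mod 8 ⇒ (2|285)^3 = -1]
  = -(285|29)    [QR: 29 ≡ 1 mod 4, sign kept]
  = -(24|29)    [285 ≡ 24 mod 29]
  = (3|29)    [29 ≡ 5 mod 8 ⇒ (2|29)^3 = -1]
  = (29|3)    [QR: 29 ≡ 1 mod 4, sign kept]
  = (2|3)    [29 ≡ 2 mod 3]
  = -(1|3)    [3 ≡ 3 mod 8 ⇒ (2|3) = -1]
  = -1    [(1|3) = 1]
The Legendre symbol is -1, so x^2 ≡ 8040 (mod 7523) has no solution.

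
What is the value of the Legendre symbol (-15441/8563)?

1

Pull out -1: (-15441/8563) = (-1/8563)·(15441/8563). Since 8563 ≡ 3 (mod 4), (-1/8563) = -1. Now have -(15441/8563).
Reduce the numerator: 15441 ≡ 6878 (mod 8563), so (15441/8563) = (6878/8563).
Factor out 2: 6878 = 2·3439. Since 8563 ≡ 3 (mod 8), (2/8563) = -1. Now have (3439/8563).
Both 3439 ≡ 3 and 8563 ≡ 3 (mod 4), so reciprocity gives (3439/8563) = -(8563/3439). Reduce: 8563 ≡ 1685 (mod 3439). Now have -(1685/3439).
1685 ≡ 1 (mod 4), so quadratic reciprocity gives (1685/3439) = (3439/1685). Reduce: 3439 ≡ 69 (mod 1685). Now have -(69/1685).
69 ≡ 1 (mod 4), so quadratic reciprocity gives (69/1685) = (1685/69). Reduce: 1685 ≡ 29 (mod 69). Now have -(29/69).
29 ≡ 1 (mod 4), so quadratic reciprocity gives (29/69) = (69/29). Reduce: 69 ≡ 11 (mod 29). Now have -(11/29).
29 ≡ 1 (mod 4), so quadratic reciprocity gives (11/29) = (29/11). Reduce: 29 ≡ 7 (mod 11). Now have -(7/11).
Both 7 ≡ 3 and 11 ≡ 3 (mod 4), so reciprocity gives (7/11) = -(11/7). Reduce: 11 ≡ 4 (mod 7). Now have (4/7).
Factor out 2: 4 = 2^2. Since 7 ≡ 7 (mod 8), (2/7) = +1, and (2/7)^2 = +1. Now have (1/7).
(1/7) = 1. Collecting the sign factors: 1.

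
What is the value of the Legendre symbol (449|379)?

(449|379)
  = (70|379)    [449 ≡ 70 mod 379]
  = -(35|379)    [379 ≡ 3 mod 8 ⇒ (2|379) = -1]
  = (379|35)    [QR: both ≡ 3 mod 4, sign flips]
  = (29|35)    [379 ≡ 29 mod 35]
  = (35|29)    [QR: 29 ≡ 1 mod 4, sign kept]
  = (6|29)    [35 ≡ 6 mod 29]
  = -(3|29)    [29 ≡ 5 mod 8 ⇒ (2|29) = -1]
  = -(29|3)    [QR: 29 ≡ 1 mod 4, sign kept]
  = -(2|3)    [29 ≡ 2 mod 3]
  = (1|3)    [3 ≡ 3 mod 8 ⇒ (2|3) = -1]
  = 1    [(1|3) = 1]

1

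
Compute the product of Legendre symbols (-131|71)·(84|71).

By multiplicativity, (-131·84|71) = (-131|71)·(84|71).
First factor (-131|71):
Pull out -1: (-131|71) = (-1|71)·(131|71). Since 71 ≡ 3 (mod 4), (-1|71) = -1. Now have -(131|71).
Reduce the numerator: 131 ≡ 60 (mod 71), so (131|71) = (60|71).
Factor out 2: 60 = 2^2·15. Since 71 ≡ 7 (mod 8), (2|71) = +1, and (2|71)^2 = +1. Now have -(15|71).
Both 15 ≡ 3 and 71 ≡ 3 (mod 4), so reciprocity gives (15|71) = -(71|15). Reduce: 71 ≡ 11 (mod 15). Now have (11|15).
Both 11 ≡ 3 and 15 ≡ 3 (mod 4), so reciprocity gives (11|15) = -(15|11). Reduce: 15 ≡ 4 (mod 11). Now have -(4|11).
Factor out 2: 4 = 2^2. Since 11 ≡ 3 (mod 8), (2|11) = -1, and (2|11)^2 = +1. Now have -(1|11).
(1|11) = 1. Collecting the sign factors: -1.
Second factor (84|71):
Reduce the numerator: 84 ≡ 13 (mod 71), so (84|71) = (13|71).
13 ≡ 1 (mod 4), so quadratic reciprocity gives (13|71) = (71|13). Reduce: 71 ≡ 6 (mod 13). Now have (6|13).
Factor out 2: 6 = 2·3. Since 13 ≡ 5 (mod 8), (2|13) = -1. Now have -(3|13).
13 ≡ 1 (mod 4), so quadratic reciprocity gives (3|13) = (13|3). Reduce: 13 ≡ 1 (mod 3). Now have -(1|3).
(1|3) = 1. Collecting the sign factors: -1.
Product: (-1)·(-1) = 1.

1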